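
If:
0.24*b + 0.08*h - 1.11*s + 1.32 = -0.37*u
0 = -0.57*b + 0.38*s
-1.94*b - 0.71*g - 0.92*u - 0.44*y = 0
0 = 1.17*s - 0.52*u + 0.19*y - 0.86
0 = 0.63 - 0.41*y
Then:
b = 0.296296296296296*u + 0.32367451879647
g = -2.10537297861242*u - 1.8366565175222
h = 0.652777777777778*u - 10.7345476339379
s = 0.444444444444444*u + 0.485511778194705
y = 1.54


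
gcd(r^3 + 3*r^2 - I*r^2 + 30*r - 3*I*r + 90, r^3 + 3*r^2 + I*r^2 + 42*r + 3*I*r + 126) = r^2 + r*(3 - 6*I) - 18*I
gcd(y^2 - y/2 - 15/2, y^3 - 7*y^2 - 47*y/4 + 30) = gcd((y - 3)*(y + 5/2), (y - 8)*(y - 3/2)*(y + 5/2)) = y + 5/2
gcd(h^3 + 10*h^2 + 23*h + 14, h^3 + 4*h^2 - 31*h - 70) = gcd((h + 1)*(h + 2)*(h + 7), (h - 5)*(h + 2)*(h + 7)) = h^2 + 9*h + 14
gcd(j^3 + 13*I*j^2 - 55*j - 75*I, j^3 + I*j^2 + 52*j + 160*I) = j + 5*I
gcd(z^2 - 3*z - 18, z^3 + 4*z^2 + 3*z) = z + 3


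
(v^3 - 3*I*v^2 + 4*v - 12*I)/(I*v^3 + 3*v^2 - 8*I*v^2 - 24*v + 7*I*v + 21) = I*(-v^2 - 4)/(v^2 - 8*v + 7)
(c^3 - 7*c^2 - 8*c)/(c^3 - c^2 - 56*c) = (c + 1)/(c + 7)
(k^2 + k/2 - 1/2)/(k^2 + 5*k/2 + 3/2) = (2*k - 1)/(2*k + 3)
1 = 1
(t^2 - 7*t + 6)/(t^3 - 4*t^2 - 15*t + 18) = 1/(t + 3)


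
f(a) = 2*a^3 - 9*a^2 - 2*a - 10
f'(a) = 6*a^2 - 18*a - 2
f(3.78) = -38.14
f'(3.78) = 15.69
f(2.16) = -36.16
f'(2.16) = -12.89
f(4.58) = -15.80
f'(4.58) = 41.42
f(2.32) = -38.11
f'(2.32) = -11.47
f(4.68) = -11.48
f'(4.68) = 45.17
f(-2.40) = -84.69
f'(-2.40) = 75.76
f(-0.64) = -12.93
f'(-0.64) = 11.98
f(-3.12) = -152.11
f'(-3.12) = 112.57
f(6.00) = 86.00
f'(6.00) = 106.00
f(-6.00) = -754.00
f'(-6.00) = 322.00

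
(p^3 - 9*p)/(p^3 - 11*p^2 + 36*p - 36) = p*(p + 3)/(p^2 - 8*p + 12)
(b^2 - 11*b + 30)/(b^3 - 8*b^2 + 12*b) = (b - 5)/(b*(b - 2))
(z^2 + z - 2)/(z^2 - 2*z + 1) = (z + 2)/(z - 1)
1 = 1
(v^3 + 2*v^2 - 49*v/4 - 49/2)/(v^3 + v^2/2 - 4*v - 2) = (4*v^2 - 49)/(2*(2*v^2 - 3*v - 2))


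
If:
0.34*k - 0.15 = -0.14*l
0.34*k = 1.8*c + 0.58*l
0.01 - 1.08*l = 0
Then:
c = 0.08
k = 0.44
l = 0.01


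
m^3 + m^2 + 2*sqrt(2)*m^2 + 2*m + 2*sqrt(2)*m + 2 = (m + 1)*(m + sqrt(2))^2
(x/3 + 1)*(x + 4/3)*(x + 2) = x^3/3 + 19*x^2/9 + 38*x/9 + 8/3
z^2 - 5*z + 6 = (z - 3)*(z - 2)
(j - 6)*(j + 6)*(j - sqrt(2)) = j^3 - sqrt(2)*j^2 - 36*j + 36*sqrt(2)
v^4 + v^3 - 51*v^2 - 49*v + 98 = (v - 7)*(v - 1)*(v + 2)*(v + 7)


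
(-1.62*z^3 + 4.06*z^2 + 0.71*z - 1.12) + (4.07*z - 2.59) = -1.62*z^3 + 4.06*z^2 + 4.78*z - 3.71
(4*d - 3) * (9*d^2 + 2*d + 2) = 36*d^3 - 19*d^2 + 2*d - 6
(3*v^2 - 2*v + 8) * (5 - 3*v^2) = -9*v^4 + 6*v^3 - 9*v^2 - 10*v + 40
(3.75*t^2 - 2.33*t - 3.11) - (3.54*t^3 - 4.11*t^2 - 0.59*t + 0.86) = -3.54*t^3 + 7.86*t^2 - 1.74*t - 3.97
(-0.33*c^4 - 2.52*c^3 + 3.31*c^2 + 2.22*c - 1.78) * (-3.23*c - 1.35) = 1.0659*c^5 + 8.5851*c^4 - 7.2893*c^3 - 11.6391*c^2 + 2.7524*c + 2.403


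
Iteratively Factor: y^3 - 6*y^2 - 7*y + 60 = (y - 4)*(y^2 - 2*y - 15) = (y - 5)*(y - 4)*(y + 3)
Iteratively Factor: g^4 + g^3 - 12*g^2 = (g + 4)*(g^3 - 3*g^2) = g*(g + 4)*(g^2 - 3*g) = g^2*(g + 4)*(g - 3)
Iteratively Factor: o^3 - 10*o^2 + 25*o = (o - 5)*(o^2 - 5*o) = o*(o - 5)*(o - 5)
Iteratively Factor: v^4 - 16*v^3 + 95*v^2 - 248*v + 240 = (v - 3)*(v^3 - 13*v^2 + 56*v - 80) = (v - 4)*(v - 3)*(v^2 - 9*v + 20) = (v - 5)*(v - 4)*(v - 3)*(v - 4)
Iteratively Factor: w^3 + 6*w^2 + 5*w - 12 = (w - 1)*(w^2 + 7*w + 12) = (w - 1)*(w + 4)*(w + 3)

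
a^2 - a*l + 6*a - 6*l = (a + 6)*(a - l)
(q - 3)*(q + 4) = q^2 + q - 12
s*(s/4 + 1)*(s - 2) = s^3/4 + s^2/2 - 2*s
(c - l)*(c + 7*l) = c^2 + 6*c*l - 7*l^2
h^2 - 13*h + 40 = (h - 8)*(h - 5)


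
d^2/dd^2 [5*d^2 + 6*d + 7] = 10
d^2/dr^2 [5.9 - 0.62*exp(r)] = -0.62*exp(r)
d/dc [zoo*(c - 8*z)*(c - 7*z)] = zoo*(c + z)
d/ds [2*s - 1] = 2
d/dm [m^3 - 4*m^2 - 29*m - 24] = 3*m^2 - 8*m - 29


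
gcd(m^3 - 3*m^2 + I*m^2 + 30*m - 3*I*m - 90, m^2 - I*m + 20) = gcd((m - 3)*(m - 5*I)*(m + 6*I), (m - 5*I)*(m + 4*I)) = m - 5*I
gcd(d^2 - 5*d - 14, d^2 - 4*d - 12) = d + 2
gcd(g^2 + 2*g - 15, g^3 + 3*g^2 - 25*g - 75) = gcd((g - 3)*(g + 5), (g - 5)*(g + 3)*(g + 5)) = g + 5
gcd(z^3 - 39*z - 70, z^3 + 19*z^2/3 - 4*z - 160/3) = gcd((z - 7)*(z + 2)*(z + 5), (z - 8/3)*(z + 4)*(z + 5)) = z + 5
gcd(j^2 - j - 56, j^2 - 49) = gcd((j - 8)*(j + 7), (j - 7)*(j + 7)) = j + 7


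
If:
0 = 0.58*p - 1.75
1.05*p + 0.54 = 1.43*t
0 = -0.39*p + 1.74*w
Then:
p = 3.02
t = 2.59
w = 0.68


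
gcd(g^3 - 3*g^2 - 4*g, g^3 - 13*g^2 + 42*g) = g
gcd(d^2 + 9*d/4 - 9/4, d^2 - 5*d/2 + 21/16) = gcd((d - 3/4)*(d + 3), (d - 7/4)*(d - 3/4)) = d - 3/4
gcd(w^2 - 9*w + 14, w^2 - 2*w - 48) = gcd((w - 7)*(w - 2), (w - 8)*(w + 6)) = 1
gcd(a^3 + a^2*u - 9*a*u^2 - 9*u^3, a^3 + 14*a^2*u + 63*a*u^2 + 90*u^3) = a + 3*u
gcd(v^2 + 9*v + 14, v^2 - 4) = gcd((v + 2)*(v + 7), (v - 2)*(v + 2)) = v + 2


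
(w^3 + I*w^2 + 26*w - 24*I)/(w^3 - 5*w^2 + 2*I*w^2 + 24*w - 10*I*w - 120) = (w - I)/(w - 5)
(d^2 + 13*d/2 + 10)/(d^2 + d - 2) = (d^2 + 13*d/2 + 10)/(d^2 + d - 2)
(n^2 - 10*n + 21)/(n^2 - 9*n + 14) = (n - 3)/(n - 2)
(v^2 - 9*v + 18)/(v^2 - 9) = (v - 6)/(v + 3)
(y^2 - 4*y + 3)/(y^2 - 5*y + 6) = (y - 1)/(y - 2)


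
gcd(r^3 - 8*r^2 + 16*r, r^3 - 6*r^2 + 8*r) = r^2 - 4*r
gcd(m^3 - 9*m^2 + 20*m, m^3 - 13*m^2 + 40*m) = m^2 - 5*m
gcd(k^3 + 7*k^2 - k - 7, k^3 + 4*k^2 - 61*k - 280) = k + 7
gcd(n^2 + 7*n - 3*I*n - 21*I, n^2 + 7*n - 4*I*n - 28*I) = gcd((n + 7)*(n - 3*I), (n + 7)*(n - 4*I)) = n + 7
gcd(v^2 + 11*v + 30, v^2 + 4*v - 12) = v + 6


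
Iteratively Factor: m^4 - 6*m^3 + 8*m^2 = (m)*(m^3 - 6*m^2 + 8*m) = m*(m - 2)*(m^2 - 4*m) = m^2*(m - 2)*(m - 4)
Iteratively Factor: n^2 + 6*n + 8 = (n + 2)*(n + 4)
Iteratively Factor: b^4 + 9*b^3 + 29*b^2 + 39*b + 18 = (b + 1)*(b^3 + 8*b^2 + 21*b + 18) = (b + 1)*(b + 3)*(b^2 + 5*b + 6) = (b + 1)*(b + 3)^2*(b + 2)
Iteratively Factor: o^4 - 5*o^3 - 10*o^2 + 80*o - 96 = (o - 3)*(o^3 - 2*o^2 - 16*o + 32) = (o - 3)*(o + 4)*(o^2 - 6*o + 8) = (o - 3)*(o - 2)*(o + 4)*(o - 4)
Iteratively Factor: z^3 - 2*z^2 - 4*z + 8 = (z + 2)*(z^2 - 4*z + 4) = (z - 2)*(z + 2)*(z - 2)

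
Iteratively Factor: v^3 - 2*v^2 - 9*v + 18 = (v + 3)*(v^2 - 5*v + 6) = (v - 3)*(v + 3)*(v - 2)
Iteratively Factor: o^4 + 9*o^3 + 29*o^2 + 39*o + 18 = (o + 1)*(o^3 + 8*o^2 + 21*o + 18) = (o + 1)*(o + 2)*(o^2 + 6*o + 9) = (o + 1)*(o + 2)*(o + 3)*(o + 3)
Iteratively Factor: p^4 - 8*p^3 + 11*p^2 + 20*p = (p - 4)*(p^3 - 4*p^2 - 5*p) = p*(p - 4)*(p^2 - 4*p - 5) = p*(p - 5)*(p - 4)*(p + 1)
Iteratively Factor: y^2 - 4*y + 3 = (y - 1)*(y - 3)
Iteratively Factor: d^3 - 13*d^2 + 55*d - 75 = (d - 5)*(d^2 - 8*d + 15) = (d - 5)*(d - 3)*(d - 5)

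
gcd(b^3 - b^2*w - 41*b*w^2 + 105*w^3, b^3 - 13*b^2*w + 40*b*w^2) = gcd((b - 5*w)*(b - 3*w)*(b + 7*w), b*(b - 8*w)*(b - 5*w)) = -b + 5*w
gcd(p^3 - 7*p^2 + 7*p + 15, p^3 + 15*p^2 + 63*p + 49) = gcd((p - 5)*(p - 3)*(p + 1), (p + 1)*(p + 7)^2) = p + 1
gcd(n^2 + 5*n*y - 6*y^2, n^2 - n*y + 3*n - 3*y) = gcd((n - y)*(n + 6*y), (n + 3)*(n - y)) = -n + y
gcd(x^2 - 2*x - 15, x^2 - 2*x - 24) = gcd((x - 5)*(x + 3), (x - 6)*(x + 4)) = 1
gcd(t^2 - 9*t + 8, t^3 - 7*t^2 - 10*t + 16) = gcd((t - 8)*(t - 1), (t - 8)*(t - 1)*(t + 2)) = t^2 - 9*t + 8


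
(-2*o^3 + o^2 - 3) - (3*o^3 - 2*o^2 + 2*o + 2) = -5*o^3 + 3*o^2 - 2*o - 5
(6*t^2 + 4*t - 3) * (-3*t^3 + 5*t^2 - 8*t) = -18*t^5 + 18*t^4 - 19*t^3 - 47*t^2 + 24*t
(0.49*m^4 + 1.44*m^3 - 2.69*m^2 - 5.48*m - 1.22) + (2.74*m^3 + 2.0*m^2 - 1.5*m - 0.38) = 0.49*m^4 + 4.18*m^3 - 0.69*m^2 - 6.98*m - 1.6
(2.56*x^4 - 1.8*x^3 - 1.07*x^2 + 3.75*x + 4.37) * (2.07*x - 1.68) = 5.2992*x^5 - 8.0268*x^4 + 0.8091*x^3 + 9.5601*x^2 + 2.7459*x - 7.3416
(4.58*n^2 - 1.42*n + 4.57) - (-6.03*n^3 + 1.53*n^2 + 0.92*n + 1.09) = 6.03*n^3 + 3.05*n^2 - 2.34*n + 3.48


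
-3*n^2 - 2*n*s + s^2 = (-3*n + s)*(n + s)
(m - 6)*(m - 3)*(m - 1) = m^3 - 10*m^2 + 27*m - 18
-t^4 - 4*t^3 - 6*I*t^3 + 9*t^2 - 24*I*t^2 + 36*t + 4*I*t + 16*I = (t + 4)*(t + 4*I)*(-I*t + 1)^2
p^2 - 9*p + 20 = (p - 5)*(p - 4)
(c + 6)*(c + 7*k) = c^2 + 7*c*k + 6*c + 42*k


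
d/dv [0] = 0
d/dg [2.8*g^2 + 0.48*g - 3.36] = 5.6*g + 0.48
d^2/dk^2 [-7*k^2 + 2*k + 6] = -14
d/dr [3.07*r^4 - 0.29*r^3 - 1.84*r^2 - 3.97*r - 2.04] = 12.28*r^3 - 0.87*r^2 - 3.68*r - 3.97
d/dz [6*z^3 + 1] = 18*z^2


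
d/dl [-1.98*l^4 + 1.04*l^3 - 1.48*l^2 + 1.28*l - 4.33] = -7.92*l^3 + 3.12*l^2 - 2.96*l + 1.28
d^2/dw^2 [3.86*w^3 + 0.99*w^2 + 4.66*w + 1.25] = 23.16*w + 1.98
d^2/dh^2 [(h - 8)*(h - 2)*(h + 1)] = 6*h - 18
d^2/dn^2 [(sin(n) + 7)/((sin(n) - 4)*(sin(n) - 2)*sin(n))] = (-4*sin(n)^4 - 45*sin(n)^3 + 464*sin(n)^2 - 1120*sin(n) + 392 + 1400/sin(n) - 2016/sin(n)^2 + 896/sin(n)^3)/((sin(n) - 4)^3*(sin(n) - 2)^3)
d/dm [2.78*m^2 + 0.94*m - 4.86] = 5.56*m + 0.94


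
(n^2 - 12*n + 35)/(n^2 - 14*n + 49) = (n - 5)/(n - 7)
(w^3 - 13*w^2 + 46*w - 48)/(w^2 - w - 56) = (w^2 - 5*w + 6)/(w + 7)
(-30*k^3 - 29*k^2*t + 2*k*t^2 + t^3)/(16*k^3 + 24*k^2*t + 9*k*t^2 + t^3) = (-30*k^2 + k*t + t^2)/(16*k^2 + 8*k*t + t^2)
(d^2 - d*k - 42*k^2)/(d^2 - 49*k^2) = (d + 6*k)/(d + 7*k)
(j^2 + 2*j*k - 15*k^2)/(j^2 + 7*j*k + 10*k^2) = (j - 3*k)/(j + 2*k)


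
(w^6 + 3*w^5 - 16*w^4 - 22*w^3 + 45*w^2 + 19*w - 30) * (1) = w^6 + 3*w^5 - 16*w^4 - 22*w^3 + 45*w^2 + 19*w - 30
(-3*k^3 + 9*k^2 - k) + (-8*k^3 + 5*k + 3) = -11*k^3 + 9*k^2 + 4*k + 3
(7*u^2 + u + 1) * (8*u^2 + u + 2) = 56*u^4 + 15*u^3 + 23*u^2 + 3*u + 2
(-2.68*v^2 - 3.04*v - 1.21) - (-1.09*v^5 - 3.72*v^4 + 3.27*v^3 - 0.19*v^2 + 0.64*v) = 1.09*v^5 + 3.72*v^4 - 3.27*v^3 - 2.49*v^2 - 3.68*v - 1.21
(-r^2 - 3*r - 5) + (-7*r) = -r^2 - 10*r - 5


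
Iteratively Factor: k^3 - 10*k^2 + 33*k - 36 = (k - 3)*(k^2 - 7*k + 12) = (k - 4)*(k - 3)*(k - 3)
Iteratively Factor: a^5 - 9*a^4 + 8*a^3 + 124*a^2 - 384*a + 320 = (a - 2)*(a^4 - 7*a^3 - 6*a^2 + 112*a - 160) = (a - 5)*(a - 2)*(a^3 - 2*a^2 - 16*a + 32) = (a - 5)*(a - 2)^2*(a^2 - 16) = (a - 5)*(a - 4)*(a - 2)^2*(a + 4)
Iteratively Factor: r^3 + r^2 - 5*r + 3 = (r - 1)*(r^2 + 2*r - 3) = (r - 1)^2*(r + 3)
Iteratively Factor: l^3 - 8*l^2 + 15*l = (l - 3)*(l^2 - 5*l) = l*(l - 3)*(l - 5)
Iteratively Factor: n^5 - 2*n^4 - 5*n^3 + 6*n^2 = (n)*(n^4 - 2*n^3 - 5*n^2 + 6*n) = n*(n + 2)*(n^3 - 4*n^2 + 3*n) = n^2*(n + 2)*(n^2 - 4*n + 3) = n^2*(n - 3)*(n + 2)*(n - 1)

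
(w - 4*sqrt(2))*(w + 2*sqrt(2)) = w^2 - 2*sqrt(2)*w - 16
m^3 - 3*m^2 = m^2*(m - 3)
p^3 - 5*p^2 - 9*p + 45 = (p - 5)*(p - 3)*(p + 3)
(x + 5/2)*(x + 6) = x^2 + 17*x/2 + 15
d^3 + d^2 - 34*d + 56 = (d - 4)*(d - 2)*(d + 7)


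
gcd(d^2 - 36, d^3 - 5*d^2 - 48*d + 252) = d - 6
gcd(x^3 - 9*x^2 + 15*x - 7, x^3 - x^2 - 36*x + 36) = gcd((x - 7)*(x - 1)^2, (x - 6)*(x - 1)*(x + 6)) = x - 1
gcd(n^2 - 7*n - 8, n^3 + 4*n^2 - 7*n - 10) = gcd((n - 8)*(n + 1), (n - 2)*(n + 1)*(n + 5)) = n + 1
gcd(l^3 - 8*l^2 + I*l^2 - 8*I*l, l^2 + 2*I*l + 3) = 1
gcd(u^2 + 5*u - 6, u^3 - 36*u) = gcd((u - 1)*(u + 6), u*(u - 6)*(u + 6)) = u + 6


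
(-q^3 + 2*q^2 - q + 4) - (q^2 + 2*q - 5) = -q^3 + q^2 - 3*q + 9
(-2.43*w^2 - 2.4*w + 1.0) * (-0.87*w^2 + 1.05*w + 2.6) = 2.1141*w^4 - 0.4635*w^3 - 9.708*w^2 - 5.19*w + 2.6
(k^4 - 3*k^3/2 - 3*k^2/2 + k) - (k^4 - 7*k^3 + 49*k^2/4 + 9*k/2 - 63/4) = 11*k^3/2 - 55*k^2/4 - 7*k/2 + 63/4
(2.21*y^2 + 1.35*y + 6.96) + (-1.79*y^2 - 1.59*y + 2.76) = 0.42*y^2 - 0.24*y + 9.72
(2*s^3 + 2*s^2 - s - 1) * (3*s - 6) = 6*s^4 - 6*s^3 - 15*s^2 + 3*s + 6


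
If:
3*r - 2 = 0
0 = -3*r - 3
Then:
No Solution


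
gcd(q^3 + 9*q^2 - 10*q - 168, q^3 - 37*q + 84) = q^2 + 3*q - 28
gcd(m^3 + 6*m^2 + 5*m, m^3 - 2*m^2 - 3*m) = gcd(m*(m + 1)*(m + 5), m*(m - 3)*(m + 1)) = m^2 + m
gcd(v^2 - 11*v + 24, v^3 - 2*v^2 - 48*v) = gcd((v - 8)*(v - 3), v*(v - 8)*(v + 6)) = v - 8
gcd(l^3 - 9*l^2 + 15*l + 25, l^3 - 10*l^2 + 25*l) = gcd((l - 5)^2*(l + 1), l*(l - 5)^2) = l^2 - 10*l + 25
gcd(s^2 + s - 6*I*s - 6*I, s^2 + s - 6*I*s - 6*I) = s^2 + s*(1 - 6*I) - 6*I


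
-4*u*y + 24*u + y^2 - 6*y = (-4*u + y)*(y - 6)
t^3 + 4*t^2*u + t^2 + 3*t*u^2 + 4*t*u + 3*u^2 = (t + 1)*(t + u)*(t + 3*u)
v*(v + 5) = v^2 + 5*v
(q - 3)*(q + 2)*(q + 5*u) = q^3 + 5*q^2*u - q^2 - 5*q*u - 6*q - 30*u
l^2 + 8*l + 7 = (l + 1)*(l + 7)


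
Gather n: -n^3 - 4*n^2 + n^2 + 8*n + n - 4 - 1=-n^3 - 3*n^2 + 9*n - 5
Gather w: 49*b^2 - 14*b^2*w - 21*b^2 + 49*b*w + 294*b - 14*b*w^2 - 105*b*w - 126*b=28*b^2 - 14*b*w^2 + 168*b + w*(-14*b^2 - 56*b)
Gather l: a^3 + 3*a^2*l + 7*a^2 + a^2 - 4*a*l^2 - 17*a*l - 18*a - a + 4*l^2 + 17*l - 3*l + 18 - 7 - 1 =a^3 + 8*a^2 - 19*a + l^2*(4 - 4*a) + l*(3*a^2 - 17*a + 14) + 10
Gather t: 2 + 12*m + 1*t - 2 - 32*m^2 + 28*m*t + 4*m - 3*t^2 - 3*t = -32*m^2 + 16*m - 3*t^2 + t*(28*m - 2)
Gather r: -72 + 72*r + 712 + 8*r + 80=80*r + 720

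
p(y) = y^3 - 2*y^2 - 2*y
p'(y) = 3*y^2 - 4*y - 2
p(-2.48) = -22.59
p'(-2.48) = 26.37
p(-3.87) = -80.17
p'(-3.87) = 58.41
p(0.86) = -2.56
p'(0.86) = -3.22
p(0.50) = -1.38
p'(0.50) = -3.25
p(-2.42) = -21.05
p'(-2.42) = 25.25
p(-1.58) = -5.78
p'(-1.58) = 11.81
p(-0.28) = 0.38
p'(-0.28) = -0.64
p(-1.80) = -8.71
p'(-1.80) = 14.92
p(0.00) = 0.00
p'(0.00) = -2.00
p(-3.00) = -39.00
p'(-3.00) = 37.00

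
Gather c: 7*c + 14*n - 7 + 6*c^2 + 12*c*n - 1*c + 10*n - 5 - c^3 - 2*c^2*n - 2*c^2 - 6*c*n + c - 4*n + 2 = -c^3 + c^2*(4 - 2*n) + c*(6*n + 7) + 20*n - 10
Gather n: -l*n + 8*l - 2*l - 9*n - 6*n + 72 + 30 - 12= 6*l + n*(-l - 15) + 90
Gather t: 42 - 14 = 28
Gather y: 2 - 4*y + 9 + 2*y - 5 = 6 - 2*y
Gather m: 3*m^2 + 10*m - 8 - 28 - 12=3*m^2 + 10*m - 48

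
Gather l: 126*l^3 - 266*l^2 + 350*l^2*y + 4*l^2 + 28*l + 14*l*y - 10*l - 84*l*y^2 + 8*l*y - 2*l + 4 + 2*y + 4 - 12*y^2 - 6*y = 126*l^3 + l^2*(350*y - 262) + l*(-84*y^2 + 22*y + 16) - 12*y^2 - 4*y + 8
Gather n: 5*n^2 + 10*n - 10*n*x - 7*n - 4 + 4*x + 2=5*n^2 + n*(3 - 10*x) + 4*x - 2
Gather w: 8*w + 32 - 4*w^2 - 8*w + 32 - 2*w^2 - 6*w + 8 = -6*w^2 - 6*w + 72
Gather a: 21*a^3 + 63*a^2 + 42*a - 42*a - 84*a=21*a^3 + 63*a^2 - 84*a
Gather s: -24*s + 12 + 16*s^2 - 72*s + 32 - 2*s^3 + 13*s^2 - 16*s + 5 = -2*s^3 + 29*s^2 - 112*s + 49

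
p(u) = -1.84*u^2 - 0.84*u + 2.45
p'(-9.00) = 32.28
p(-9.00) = -139.03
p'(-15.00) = 54.36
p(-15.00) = -398.95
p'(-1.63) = 5.16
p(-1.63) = -1.07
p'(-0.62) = 1.44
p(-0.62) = 2.26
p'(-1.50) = 4.68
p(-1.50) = -0.43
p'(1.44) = -6.14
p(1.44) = -2.58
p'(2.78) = -11.07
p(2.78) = -14.11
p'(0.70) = -3.42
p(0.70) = 0.96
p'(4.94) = -19.02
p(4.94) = -46.60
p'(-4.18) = 14.54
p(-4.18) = -26.19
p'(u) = -3.68*u - 0.84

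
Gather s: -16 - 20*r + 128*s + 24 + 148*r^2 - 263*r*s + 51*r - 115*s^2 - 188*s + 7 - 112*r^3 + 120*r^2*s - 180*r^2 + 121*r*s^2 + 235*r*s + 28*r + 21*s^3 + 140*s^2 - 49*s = -112*r^3 - 32*r^2 + 59*r + 21*s^3 + s^2*(121*r + 25) + s*(120*r^2 - 28*r - 109) + 15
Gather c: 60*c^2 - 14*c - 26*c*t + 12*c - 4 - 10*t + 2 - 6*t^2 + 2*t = 60*c^2 + c*(-26*t - 2) - 6*t^2 - 8*t - 2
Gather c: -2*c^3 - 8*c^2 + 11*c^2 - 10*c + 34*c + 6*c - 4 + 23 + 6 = -2*c^3 + 3*c^2 + 30*c + 25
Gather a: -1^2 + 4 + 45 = 48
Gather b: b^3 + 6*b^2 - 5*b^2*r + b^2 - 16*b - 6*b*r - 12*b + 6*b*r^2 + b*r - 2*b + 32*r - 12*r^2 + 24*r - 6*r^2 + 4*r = b^3 + b^2*(7 - 5*r) + b*(6*r^2 - 5*r - 30) - 18*r^2 + 60*r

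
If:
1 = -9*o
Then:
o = -1/9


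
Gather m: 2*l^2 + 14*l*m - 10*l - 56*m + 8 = 2*l^2 - 10*l + m*(14*l - 56) + 8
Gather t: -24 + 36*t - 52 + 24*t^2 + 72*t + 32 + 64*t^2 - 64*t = 88*t^2 + 44*t - 44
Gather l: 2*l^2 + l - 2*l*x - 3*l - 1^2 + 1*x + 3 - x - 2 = 2*l^2 + l*(-2*x - 2)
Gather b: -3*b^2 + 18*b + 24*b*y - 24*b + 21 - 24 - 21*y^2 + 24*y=-3*b^2 + b*(24*y - 6) - 21*y^2 + 24*y - 3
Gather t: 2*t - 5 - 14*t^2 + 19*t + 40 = -14*t^2 + 21*t + 35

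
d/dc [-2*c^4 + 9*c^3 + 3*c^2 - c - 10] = -8*c^3 + 27*c^2 + 6*c - 1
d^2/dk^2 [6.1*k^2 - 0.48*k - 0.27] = 12.2000000000000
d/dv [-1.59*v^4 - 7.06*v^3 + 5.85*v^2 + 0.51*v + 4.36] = -6.36*v^3 - 21.18*v^2 + 11.7*v + 0.51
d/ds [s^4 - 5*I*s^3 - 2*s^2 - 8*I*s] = 4*s^3 - 15*I*s^2 - 4*s - 8*I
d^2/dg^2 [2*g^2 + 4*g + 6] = 4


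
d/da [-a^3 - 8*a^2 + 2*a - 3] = -3*a^2 - 16*a + 2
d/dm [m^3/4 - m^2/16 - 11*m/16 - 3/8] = 3*m^2/4 - m/8 - 11/16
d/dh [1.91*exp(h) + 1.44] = 1.91*exp(h)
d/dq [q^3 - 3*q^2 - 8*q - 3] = 3*q^2 - 6*q - 8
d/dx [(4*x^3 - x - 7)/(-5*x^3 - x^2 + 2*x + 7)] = (-4*x^4 + 6*x^3 - 22*x^2 - 14*x + 7)/(25*x^6 + 10*x^5 - 19*x^4 - 74*x^3 - 10*x^2 + 28*x + 49)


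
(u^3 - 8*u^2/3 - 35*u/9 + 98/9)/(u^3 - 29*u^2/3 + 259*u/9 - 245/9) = (u + 2)/(u - 5)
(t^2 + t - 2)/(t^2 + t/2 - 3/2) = 2*(t + 2)/(2*t + 3)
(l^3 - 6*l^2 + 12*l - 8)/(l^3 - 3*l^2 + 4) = (l - 2)/(l + 1)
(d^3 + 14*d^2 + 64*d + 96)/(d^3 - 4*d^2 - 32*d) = (d^2 + 10*d + 24)/(d*(d - 8))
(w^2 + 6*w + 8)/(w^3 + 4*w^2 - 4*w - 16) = 1/(w - 2)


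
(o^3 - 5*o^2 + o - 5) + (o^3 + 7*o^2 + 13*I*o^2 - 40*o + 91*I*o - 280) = 2*o^3 + 2*o^2 + 13*I*o^2 - 39*o + 91*I*o - 285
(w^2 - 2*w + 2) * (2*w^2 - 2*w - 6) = 2*w^4 - 6*w^3 + 2*w^2 + 8*w - 12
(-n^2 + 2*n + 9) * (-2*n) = 2*n^3 - 4*n^2 - 18*n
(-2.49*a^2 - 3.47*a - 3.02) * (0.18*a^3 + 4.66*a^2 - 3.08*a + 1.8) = -0.4482*a^5 - 12.228*a^4 - 9.0446*a^3 - 7.8676*a^2 + 3.0556*a - 5.436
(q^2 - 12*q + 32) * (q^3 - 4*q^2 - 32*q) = q^5 - 16*q^4 + 48*q^3 + 256*q^2 - 1024*q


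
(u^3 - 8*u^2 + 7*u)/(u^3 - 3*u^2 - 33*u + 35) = u/(u + 5)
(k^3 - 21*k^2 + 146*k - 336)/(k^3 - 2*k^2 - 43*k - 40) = (k^2 - 13*k + 42)/(k^2 + 6*k + 5)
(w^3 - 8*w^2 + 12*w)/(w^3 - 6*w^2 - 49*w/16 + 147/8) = 16*w*(w - 2)/(16*w^2 - 49)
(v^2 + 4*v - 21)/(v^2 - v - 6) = (v + 7)/(v + 2)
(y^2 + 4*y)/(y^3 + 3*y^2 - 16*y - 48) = y/(y^2 - y - 12)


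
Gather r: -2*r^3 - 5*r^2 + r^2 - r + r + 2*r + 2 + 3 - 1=-2*r^3 - 4*r^2 + 2*r + 4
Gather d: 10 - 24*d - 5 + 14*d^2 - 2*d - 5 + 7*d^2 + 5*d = 21*d^2 - 21*d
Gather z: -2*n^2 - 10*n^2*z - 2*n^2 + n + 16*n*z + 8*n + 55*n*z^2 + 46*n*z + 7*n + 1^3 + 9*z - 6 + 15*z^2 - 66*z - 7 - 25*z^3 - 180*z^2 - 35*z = -4*n^2 + 16*n - 25*z^3 + z^2*(55*n - 165) + z*(-10*n^2 + 62*n - 92) - 12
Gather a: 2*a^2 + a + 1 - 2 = 2*a^2 + a - 1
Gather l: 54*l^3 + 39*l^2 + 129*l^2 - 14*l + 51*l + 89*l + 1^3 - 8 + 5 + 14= 54*l^3 + 168*l^2 + 126*l + 12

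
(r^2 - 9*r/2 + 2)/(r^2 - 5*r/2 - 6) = (2*r - 1)/(2*r + 3)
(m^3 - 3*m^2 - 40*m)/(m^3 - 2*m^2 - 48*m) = (m + 5)/(m + 6)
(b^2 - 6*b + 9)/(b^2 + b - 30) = (b^2 - 6*b + 9)/(b^2 + b - 30)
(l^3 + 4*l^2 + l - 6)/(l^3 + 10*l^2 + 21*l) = (l^2 + l - 2)/(l*(l + 7))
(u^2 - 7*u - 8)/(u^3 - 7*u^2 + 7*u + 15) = (u - 8)/(u^2 - 8*u + 15)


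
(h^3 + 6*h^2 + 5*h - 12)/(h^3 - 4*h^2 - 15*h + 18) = (h + 4)/(h - 6)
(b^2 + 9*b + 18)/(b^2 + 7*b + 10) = (b^2 + 9*b + 18)/(b^2 + 7*b + 10)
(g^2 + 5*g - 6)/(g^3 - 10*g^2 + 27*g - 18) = (g + 6)/(g^2 - 9*g + 18)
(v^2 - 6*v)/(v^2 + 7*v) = (v - 6)/(v + 7)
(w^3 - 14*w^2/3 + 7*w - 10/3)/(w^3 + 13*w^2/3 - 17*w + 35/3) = (w - 2)/(w + 7)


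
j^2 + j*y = j*(j + y)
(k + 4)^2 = k^2 + 8*k + 16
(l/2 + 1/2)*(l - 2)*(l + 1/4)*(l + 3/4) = l^4/2 - 45*l^2/32 - 35*l/32 - 3/16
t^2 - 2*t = t*(t - 2)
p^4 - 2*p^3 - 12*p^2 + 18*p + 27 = (p - 3)^2*(p + 1)*(p + 3)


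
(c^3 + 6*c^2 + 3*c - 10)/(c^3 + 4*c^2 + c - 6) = (c + 5)/(c + 3)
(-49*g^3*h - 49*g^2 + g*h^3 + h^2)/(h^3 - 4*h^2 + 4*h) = (-49*g^3*h - 49*g^2 + g*h^3 + h^2)/(h*(h^2 - 4*h + 4))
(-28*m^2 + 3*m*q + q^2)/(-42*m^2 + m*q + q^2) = (-4*m + q)/(-6*m + q)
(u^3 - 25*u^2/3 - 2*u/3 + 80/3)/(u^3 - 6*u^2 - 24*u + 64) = (u + 5/3)/(u + 4)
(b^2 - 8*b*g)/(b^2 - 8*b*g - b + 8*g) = b/(b - 1)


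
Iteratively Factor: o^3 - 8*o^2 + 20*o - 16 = (o - 2)*(o^2 - 6*o + 8) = (o - 2)^2*(o - 4)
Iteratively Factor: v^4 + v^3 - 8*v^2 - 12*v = (v + 2)*(v^3 - v^2 - 6*v) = (v + 2)^2*(v^2 - 3*v) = v*(v + 2)^2*(v - 3)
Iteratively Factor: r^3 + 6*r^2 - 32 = (r + 4)*(r^2 + 2*r - 8) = (r + 4)^2*(r - 2)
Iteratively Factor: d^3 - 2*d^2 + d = (d - 1)*(d^2 - d) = (d - 1)^2*(d)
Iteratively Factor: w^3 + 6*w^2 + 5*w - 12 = (w + 3)*(w^2 + 3*w - 4) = (w + 3)*(w + 4)*(w - 1)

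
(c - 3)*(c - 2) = c^2 - 5*c + 6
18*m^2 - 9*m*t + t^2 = (-6*m + t)*(-3*m + t)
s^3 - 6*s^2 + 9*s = s*(s - 3)^2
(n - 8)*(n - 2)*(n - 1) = n^3 - 11*n^2 + 26*n - 16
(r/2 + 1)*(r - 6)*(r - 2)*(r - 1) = r^4/2 - 7*r^3/2 + r^2 + 14*r - 12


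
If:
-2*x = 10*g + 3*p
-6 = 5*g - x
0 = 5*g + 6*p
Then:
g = -24/35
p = 4/7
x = 18/7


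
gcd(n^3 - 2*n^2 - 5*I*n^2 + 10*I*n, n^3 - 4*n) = n^2 - 2*n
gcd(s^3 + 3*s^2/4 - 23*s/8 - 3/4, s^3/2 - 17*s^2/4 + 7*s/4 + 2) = 1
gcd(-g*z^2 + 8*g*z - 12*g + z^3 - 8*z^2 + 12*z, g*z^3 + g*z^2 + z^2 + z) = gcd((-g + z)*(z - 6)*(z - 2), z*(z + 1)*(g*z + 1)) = 1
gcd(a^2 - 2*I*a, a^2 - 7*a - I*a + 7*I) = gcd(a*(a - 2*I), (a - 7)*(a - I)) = 1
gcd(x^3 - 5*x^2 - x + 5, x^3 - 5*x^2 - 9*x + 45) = x - 5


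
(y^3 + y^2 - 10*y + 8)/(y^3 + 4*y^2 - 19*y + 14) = (y + 4)/(y + 7)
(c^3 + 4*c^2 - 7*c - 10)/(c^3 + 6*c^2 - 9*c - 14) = (c + 5)/(c + 7)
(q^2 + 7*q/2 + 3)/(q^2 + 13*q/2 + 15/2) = (q + 2)/(q + 5)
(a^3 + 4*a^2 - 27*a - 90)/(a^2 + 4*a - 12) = (a^2 - 2*a - 15)/(a - 2)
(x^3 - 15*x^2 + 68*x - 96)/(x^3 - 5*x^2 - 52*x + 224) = (x - 3)/(x + 7)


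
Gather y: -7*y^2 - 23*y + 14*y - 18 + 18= -7*y^2 - 9*y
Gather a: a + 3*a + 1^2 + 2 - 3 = 4*a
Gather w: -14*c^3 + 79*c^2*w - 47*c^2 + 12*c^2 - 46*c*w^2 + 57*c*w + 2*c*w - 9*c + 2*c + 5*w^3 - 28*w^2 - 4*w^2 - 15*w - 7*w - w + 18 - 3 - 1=-14*c^3 - 35*c^2 - 7*c + 5*w^3 + w^2*(-46*c - 32) + w*(79*c^2 + 59*c - 23) + 14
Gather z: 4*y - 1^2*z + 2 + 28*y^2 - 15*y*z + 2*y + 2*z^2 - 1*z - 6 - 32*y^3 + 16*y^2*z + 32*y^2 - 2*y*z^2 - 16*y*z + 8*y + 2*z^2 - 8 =-32*y^3 + 60*y^2 + 14*y + z^2*(4 - 2*y) + z*(16*y^2 - 31*y - 2) - 12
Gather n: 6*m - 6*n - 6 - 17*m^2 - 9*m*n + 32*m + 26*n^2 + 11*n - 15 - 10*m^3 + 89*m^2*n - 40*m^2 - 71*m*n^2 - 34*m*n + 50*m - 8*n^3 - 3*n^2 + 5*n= -10*m^3 - 57*m^2 + 88*m - 8*n^3 + n^2*(23 - 71*m) + n*(89*m^2 - 43*m + 10) - 21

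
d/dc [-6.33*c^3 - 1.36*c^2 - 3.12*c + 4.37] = -18.99*c^2 - 2.72*c - 3.12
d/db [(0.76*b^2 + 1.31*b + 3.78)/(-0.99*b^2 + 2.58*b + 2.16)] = (3.2577*b^2 + 10.7676*b - 6.9228)/(0.9801*b^4 - 5.1084*b^3 + 2.3796*b^2 + 11.1456*b + 4.6656)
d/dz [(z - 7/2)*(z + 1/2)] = 2*z - 3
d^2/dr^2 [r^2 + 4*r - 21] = 2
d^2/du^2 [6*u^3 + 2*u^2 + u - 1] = 36*u + 4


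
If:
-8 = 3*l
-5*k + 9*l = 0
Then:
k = -24/5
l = -8/3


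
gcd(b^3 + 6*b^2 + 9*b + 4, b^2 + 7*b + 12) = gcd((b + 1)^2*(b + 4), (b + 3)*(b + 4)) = b + 4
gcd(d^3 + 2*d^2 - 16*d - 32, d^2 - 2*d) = 1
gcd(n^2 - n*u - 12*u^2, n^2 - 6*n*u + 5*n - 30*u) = 1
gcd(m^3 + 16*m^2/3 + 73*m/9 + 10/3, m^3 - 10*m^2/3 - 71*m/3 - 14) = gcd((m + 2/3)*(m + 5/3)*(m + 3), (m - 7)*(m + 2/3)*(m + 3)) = m^2 + 11*m/3 + 2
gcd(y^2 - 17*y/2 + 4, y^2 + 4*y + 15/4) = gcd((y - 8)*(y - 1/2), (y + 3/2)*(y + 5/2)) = 1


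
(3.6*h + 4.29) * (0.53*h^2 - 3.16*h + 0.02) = 1.908*h^3 - 9.1023*h^2 - 13.4844*h + 0.0858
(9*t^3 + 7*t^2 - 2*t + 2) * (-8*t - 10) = -72*t^4 - 146*t^3 - 54*t^2 + 4*t - 20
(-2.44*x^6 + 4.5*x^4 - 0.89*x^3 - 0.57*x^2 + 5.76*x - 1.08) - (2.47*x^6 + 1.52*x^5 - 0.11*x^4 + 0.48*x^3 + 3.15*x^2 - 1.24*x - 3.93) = -4.91*x^6 - 1.52*x^5 + 4.61*x^4 - 1.37*x^3 - 3.72*x^2 + 7.0*x + 2.85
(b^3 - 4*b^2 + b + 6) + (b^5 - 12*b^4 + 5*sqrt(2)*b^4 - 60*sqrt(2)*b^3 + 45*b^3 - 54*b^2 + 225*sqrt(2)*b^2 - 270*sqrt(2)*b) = b^5 - 12*b^4 + 5*sqrt(2)*b^4 - 60*sqrt(2)*b^3 + 46*b^3 - 58*b^2 + 225*sqrt(2)*b^2 - 270*sqrt(2)*b + b + 6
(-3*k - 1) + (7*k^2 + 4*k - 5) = 7*k^2 + k - 6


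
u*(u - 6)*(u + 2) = u^3 - 4*u^2 - 12*u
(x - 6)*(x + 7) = x^2 + x - 42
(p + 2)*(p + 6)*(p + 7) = p^3 + 15*p^2 + 68*p + 84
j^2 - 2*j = j*(j - 2)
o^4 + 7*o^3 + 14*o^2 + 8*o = o*(o + 1)*(o + 2)*(o + 4)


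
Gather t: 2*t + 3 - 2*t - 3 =0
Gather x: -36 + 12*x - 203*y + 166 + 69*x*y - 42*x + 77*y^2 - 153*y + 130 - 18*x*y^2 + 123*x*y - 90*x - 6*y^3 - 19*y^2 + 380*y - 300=x*(-18*y^2 + 192*y - 120) - 6*y^3 + 58*y^2 + 24*y - 40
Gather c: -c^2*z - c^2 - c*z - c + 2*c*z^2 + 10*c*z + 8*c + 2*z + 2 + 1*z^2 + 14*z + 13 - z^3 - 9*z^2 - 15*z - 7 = c^2*(-z - 1) + c*(2*z^2 + 9*z + 7) - z^3 - 8*z^2 + z + 8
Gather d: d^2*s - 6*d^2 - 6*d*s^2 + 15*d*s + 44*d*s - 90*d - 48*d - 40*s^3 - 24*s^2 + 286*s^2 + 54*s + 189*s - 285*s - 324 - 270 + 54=d^2*(s - 6) + d*(-6*s^2 + 59*s - 138) - 40*s^3 + 262*s^2 - 42*s - 540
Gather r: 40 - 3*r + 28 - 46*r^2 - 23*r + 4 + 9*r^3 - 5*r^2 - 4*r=9*r^3 - 51*r^2 - 30*r + 72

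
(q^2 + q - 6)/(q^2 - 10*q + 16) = (q + 3)/(q - 8)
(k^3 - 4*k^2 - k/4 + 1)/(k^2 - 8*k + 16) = (k^2 - 1/4)/(k - 4)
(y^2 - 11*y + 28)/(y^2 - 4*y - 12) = (-y^2 + 11*y - 28)/(-y^2 + 4*y + 12)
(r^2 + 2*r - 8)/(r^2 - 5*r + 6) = (r + 4)/(r - 3)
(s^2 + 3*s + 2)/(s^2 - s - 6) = (s + 1)/(s - 3)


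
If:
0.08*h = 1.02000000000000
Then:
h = 12.75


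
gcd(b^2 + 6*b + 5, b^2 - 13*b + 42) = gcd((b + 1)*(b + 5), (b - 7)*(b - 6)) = 1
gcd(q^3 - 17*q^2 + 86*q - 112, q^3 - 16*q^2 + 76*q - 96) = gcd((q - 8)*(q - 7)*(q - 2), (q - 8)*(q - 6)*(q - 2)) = q^2 - 10*q + 16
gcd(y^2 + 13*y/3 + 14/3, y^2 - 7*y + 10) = 1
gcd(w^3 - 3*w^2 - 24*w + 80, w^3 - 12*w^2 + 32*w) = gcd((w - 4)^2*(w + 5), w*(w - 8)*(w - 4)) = w - 4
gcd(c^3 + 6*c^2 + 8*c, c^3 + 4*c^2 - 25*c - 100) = c + 4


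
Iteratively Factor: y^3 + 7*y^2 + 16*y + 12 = (y + 2)*(y^2 + 5*y + 6) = (y + 2)*(y + 3)*(y + 2)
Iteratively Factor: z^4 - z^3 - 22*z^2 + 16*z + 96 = (z - 3)*(z^3 + 2*z^2 - 16*z - 32) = (z - 4)*(z - 3)*(z^2 + 6*z + 8) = (z - 4)*(z - 3)*(z + 4)*(z + 2)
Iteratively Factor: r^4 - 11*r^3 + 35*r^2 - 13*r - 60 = (r - 5)*(r^3 - 6*r^2 + 5*r + 12) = (r - 5)*(r + 1)*(r^2 - 7*r + 12) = (r - 5)*(r - 4)*(r + 1)*(r - 3)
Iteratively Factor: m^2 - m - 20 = (m - 5)*(m + 4)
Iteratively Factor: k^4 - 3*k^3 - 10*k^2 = (k)*(k^3 - 3*k^2 - 10*k) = k*(k + 2)*(k^2 - 5*k) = k*(k - 5)*(k + 2)*(k)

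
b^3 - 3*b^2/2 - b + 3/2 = (b - 3/2)*(b - 1)*(b + 1)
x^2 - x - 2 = (x - 2)*(x + 1)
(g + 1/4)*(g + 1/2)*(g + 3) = g^3 + 15*g^2/4 + 19*g/8 + 3/8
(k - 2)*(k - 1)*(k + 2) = k^3 - k^2 - 4*k + 4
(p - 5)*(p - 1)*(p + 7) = p^3 + p^2 - 37*p + 35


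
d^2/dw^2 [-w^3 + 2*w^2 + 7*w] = 4 - 6*w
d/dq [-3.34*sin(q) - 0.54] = -3.34*cos(q)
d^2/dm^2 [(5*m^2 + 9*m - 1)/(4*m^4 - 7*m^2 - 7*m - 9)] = 8*(60*m^8 + 216*m^7 - 5*m^6 + 21*m^5 + 792*m^4 + 873*m^3 - 327*m^2 - 462*m - 37)/(64*m^12 - 336*m^10 - 336*m^9 + 156*m^8 + 1176*m^7 + 1757*m^6 + 483*m^5 - 1380*m^4 - 2989*m^3 - 3024*m^2 - 1701*m - 729)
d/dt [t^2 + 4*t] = 2*t + 4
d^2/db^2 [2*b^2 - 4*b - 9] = 4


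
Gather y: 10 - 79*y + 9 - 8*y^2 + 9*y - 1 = -8*y^2 - 70*y + 18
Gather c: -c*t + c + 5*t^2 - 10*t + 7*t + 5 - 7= c*(1 - t) + 5*t^2 - 3*t - 2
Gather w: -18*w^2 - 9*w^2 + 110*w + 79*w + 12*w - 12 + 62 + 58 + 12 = -27*w^2 + 201*w + 120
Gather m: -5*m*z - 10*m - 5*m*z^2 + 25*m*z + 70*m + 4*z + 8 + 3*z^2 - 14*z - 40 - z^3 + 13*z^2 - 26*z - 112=m*(-5*z^2 + 20*z + 60) - z^3 + 16*z^2 - 36*z - 144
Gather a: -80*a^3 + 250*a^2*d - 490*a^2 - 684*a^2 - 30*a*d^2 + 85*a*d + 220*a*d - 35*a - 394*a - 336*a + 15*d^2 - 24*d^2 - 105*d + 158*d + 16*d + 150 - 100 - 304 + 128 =-80*a^3 + a^2*(250*d - 1174) + a*(-30*d^2 + 305*d - 765) - 9*d^2 + 69*d - 126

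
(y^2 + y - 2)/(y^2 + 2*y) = (y - 1)/y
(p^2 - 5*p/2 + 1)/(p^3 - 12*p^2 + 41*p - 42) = (p - 1/2)/(p^2 - 10*p + 21)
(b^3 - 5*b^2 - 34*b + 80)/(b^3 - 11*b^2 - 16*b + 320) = (b - 2)/(b - 8)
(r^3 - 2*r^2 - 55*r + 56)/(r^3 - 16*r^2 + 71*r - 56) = (r + 7)/(r - 7)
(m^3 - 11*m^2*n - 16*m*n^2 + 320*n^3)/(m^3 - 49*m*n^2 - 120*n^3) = (m - 8*n)/(m + 3*n)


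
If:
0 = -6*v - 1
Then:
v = -1/6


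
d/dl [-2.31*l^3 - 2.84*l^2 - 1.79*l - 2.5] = -6.93*l^2 - 5.68*l - 1.79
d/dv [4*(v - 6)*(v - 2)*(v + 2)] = 12*v^2 - 48*v - 16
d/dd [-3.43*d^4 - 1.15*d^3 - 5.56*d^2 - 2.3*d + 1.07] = -13.72*d^3 - 3.45*d^2 - 11.12*d - 2.3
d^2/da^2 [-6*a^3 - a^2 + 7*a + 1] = -36*a - 2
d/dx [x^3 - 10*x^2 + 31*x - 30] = 3*x^2 - 20*x + 31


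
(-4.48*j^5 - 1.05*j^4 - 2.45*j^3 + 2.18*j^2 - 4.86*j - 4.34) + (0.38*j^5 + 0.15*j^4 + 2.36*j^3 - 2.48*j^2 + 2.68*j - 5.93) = -4.1*j^5 - 0.9*j^4 - 0.0900000000000003*j^3 - 0.3*j^2 - 2.18*j - 10.27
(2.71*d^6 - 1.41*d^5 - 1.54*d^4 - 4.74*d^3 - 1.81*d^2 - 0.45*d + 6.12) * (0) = 0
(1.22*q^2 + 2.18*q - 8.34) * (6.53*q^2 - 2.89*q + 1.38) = 7.9666*q^4 + 10.7096*q^3 - 59.0768*q^2 + 27.111*q - 11.5092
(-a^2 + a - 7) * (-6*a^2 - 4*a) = 6*a^4 - 2*a^3 + 38*a^2 + 28*a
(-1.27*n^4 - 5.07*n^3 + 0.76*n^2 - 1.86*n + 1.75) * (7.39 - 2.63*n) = 3.3401*n^5 + 3.9488*n^4 - 39.4661*n^3 + 10.5082*n^2 - 18.3479*n + 12.9325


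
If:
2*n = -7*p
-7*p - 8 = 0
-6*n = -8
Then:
No Solution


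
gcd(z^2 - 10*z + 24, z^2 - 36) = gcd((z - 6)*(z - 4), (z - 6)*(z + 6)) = z - 6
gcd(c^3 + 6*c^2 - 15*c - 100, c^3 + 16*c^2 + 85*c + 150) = c^2 + 10*c + 25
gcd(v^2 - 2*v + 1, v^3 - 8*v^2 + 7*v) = v - 1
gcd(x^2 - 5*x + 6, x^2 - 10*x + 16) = x - 2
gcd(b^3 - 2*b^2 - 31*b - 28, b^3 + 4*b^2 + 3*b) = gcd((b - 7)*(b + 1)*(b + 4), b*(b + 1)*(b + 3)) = b + 1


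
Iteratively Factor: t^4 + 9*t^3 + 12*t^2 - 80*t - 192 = (t + 4)*(t^3 + 5*t^2 - 8*t - 48) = (t + 4)^2*(t^2 + t - 12) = (t + 4)^3*(t - 3)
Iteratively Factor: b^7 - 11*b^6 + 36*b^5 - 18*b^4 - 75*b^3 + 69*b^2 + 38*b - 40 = (b - 1)*(b^6 - 10*b^5 + 26*b^4 + 8*b^3 - 67*b^2 + 2*b + 40) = (b - 1)*(b + 1)*(b^5 - 11*b^4 + 37*b^3 - 29*b^2 - 38*b + 40) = (b - 1)*(b + 1)^2*(b^4 - 12*b^3 + 49*b^2 - 78*b + 40) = (b - 5)*(b - 1)*(b + 1)^2*(b^3 - 7*b^2 + 14*b - 8) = (b - 5)*(b - 1)^2*(b + 1)^2*(b^2 - 6*b + 8) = (b - 5)*(b - 4)*(b - 1)^2*(b + 1)^2*(b - 2)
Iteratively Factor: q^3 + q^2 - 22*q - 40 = (q + 4)*(q^2 - 3*q - 10) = (q + 2)*(q + 4)*(q - 5)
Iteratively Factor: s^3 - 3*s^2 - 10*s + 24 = (s + 3)*(s^2 - 6*s + 8) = (s - 4)*(s + 3)*(s - 2)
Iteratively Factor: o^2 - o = (o - 1)*(o)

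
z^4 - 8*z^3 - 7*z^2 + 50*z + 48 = (z - 8)*(z - 3)*(z + 1)*(z + 2)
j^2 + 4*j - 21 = (j - 3)*(j + 7)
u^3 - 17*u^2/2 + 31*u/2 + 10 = (u - 5)*(u - 4)*(u + 1/2)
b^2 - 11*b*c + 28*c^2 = (b - 7*c)*(b - 4*c)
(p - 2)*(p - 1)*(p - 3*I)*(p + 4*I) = p^4 - 3*p^3 + I*p^3 + 14*p^2 - 3*I*p^2 - 36*p + 2*I*p + 24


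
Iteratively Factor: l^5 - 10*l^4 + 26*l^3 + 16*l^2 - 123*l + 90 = (l + 2)*(l^4 - 12*l^3 + 50*l^2 - 84*l + 45) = (l - 5)*(l + 2)*(l^3 - 7*l^2 + 15*l - 9) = (l - 5)*(l - 3)*(l + 2)*(l^2 - 4*l + 3) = (l - 5)*(l - 3)*(l - 1)*(l + 2)*(l - 3)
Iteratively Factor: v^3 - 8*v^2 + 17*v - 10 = (v - 5)*(v^2 - 3*v + 2) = (v - 5)*(v - 1)*(v - 2)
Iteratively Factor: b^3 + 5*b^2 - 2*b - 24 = (b + 4)*(b^2 + b - 6) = (b + 3)*(b + 4)*(b - 2)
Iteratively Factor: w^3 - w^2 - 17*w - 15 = (w + 1)*(w^2 - 2*w - 15) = (w + 1)*(w + 3)*(w - 5)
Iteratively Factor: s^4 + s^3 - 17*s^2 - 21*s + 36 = (s - 4)*(s^3 + 5*s^2 + 3*s - 9) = (s - 4)*(s + 3)*(s^2 + 2*s - 3) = (s - 4)*(s + 3)^2*(s - 1)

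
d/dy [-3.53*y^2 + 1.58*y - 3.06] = 1.58 - 7.06*y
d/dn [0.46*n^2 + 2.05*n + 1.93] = 0.92*n + 2.05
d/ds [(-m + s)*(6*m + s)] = 5*m + 2*s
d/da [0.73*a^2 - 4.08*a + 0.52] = 1.46*a - 4.08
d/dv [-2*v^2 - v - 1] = -4*v - 1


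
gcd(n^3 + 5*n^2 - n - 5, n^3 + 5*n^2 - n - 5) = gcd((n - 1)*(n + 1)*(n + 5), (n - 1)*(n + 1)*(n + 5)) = n^3 + 5*n^2 - n - 5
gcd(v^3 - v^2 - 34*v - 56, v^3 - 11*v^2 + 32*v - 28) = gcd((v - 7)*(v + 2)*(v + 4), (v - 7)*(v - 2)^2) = v - 7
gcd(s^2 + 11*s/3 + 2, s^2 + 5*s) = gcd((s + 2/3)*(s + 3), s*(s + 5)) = 1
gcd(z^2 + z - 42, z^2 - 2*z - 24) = z - 6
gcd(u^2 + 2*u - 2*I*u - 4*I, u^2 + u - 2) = u + 2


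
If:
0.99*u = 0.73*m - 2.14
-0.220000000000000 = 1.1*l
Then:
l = -0.20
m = 1.35616438356164*u + 2.93150684931507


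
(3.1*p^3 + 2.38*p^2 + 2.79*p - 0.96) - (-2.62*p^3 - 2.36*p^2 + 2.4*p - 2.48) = 5.72*p^3 + 4.74*p^2 + 0.39*p + 1.52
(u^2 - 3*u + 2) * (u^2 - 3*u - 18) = u^4 - 6*u^3 - 7*u^2 + 48*u - 36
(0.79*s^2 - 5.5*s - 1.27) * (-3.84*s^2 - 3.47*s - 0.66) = -3.0336*s^4 + 18.3787*s^3 + 23.4404*s^2 + 8.0369*s + 0.8382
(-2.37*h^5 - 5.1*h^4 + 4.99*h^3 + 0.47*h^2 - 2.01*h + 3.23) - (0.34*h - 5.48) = -2.37*h^5 - 5.1*h^4 + 4.99*h^3 + 0.47*h^2 - 2.35*h + 8.71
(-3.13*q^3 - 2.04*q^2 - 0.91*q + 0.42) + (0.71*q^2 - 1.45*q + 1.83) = -3.13*q^3 - 1.33*q^2 - 2.36*q + 2.25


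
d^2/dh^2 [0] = 0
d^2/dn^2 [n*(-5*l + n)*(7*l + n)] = 4*l + 6*n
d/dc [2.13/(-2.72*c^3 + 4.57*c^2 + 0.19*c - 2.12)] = (17.3808*c^2 - 19.4682*c - 0.4047)/(2.72*c^3 - 4.57*c^2 - 0.19*c + 2.12)^2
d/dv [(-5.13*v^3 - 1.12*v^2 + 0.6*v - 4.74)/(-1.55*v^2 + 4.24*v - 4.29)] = (7.9515*v^4 - 43.5024*v^3 + 62.2043*v^2 - 5.0844*v + 17.5236)/(2.4025*v^4 - 13.144*v^3 + 31.2766*v^2 - 36.3792*v + 18.4041)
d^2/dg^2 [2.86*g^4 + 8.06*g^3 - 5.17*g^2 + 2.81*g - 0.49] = 34.32*g^2 + 48.36*g - 10.34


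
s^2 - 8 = (s - 2*sqrt(2))*(s + 2*sqrt(2))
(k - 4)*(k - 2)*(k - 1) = k^3 - 7*k^2 + 14*k - 8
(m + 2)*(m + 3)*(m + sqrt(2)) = m^3 + sqrt(2)*m^2 + 5*m^2 + 6*m + 5*sqrt(2)*m + 6*sqrt(2)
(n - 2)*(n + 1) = n^2 - n - 2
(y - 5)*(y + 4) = y^2 - y - 20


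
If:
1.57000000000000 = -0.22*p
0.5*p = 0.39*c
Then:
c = -9.15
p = -7.14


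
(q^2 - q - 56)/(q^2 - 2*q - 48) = (q + 7)/(q + 6)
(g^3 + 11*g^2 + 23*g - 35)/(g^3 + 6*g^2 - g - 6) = (g^2 + 12*g + 35)/(g^2 + 7*g + 6)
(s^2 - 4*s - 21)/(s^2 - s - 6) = (-s^2 + 4*s + 21)/(-s^2 + s + 6)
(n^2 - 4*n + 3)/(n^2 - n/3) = 3*(n^2 - 4*n + 3)/(n*(3*n - 1))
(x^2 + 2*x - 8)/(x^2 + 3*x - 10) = (x + 4)/(x + 5)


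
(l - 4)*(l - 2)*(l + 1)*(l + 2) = l^4 - 3*l^3 - 8*l^2 + 12*l + 16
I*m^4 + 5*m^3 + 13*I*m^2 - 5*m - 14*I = (m + 1)*(m - 7*I)*(m + 2*I)*(I*m - I)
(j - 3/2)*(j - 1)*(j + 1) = j^3 - 3*j^2/2 - j + 3/2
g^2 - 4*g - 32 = (g - 8)*(g + 4)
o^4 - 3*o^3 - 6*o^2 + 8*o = o*(o - 4)*(o - 1)*(o + 2)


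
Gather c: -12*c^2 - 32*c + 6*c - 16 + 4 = -12*c^2 - 26*c - 12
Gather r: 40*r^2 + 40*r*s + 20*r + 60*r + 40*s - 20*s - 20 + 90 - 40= 40*r^2 + r*(40*s + 80) + 20*s + 30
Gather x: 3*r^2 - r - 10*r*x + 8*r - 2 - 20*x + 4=3*r^2 + 7*r + x*(-10*r - 20) + 2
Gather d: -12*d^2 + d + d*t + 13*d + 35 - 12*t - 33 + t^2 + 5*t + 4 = -12*d^2 + d*(t + 14) + t^2 - 7*t + 6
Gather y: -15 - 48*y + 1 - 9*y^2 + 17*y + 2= -9*y^2 - 31*y - 12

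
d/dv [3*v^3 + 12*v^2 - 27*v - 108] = 9*v^2 + 24*v - 27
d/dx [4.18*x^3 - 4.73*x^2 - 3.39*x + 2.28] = 12.54*x^2 - 9.46*x - 3.39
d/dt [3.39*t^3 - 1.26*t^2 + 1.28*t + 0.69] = 10.17*t^2 - 2.52*t + 1.28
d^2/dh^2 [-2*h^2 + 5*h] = -4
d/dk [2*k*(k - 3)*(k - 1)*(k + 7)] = 8*k^3 + 18*k^2 - 100*k + 42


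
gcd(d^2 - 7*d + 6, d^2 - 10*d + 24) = d - 6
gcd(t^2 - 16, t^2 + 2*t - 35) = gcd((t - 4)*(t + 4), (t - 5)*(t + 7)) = 1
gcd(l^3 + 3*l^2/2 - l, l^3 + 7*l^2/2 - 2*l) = l^2 - l/2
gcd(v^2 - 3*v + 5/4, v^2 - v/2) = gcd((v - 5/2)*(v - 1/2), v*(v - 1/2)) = v - 1/2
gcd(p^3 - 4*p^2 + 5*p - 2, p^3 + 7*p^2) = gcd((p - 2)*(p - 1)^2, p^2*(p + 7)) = 1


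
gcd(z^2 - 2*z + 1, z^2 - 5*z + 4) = z - 1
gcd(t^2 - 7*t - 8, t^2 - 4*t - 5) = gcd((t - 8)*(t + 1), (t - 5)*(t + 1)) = t + 1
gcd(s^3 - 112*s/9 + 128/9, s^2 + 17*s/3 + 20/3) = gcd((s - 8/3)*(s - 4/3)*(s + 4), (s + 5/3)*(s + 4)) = s + 4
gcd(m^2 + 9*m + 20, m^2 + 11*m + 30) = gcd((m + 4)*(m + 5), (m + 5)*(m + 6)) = m + 5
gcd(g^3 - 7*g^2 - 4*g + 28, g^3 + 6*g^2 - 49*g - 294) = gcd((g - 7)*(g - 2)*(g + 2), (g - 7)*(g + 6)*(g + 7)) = g - 7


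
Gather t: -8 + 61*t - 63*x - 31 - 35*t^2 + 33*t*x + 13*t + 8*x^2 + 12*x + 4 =-35*t^2 + t*(33*x + 74) + 8*x^2 - 51*x - 35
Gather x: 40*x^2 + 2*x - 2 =40*x^2 + 2*x - 2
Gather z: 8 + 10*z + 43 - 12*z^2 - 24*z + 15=-12*z^2 - 14*z + 66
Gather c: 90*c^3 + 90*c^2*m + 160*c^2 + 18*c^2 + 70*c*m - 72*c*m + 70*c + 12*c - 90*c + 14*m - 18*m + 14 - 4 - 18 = 90*c^3 + c^2*(90*m + 178) + c*(-2*m - 8) - 4*m - 8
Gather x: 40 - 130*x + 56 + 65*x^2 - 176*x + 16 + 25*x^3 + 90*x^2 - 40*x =25*x^3 + 155*x^2 - 346*x + 112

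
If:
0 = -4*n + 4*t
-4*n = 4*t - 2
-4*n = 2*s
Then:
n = 1/4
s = -1/2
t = 1/4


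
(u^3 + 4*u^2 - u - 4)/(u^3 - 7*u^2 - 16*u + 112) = (u^2 - 1)/(u^2 - 11*u + 28)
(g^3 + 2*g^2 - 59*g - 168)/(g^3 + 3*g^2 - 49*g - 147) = (g - 8)/(g - 7)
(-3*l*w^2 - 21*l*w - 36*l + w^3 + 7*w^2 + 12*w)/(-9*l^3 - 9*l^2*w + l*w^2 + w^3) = (w^2 + 7*w + 12)/(3*l^2 + 4*l*w + w^2)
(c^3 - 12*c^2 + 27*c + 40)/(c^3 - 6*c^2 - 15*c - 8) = (c - 5)/(c + 1)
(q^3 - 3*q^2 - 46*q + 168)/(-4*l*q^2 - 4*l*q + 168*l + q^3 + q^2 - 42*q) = (q - 4)/(-4*l + q)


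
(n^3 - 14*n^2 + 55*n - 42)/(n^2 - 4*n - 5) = (-n^3 + 14*n^2 - 55*n + 42)/(-n^2 + 4*n + 5)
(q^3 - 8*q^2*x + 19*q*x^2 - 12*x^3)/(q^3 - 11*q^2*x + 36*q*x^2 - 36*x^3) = (q^2 - 5*q*x + 4*x^2)/(q^2 - 8*q*x + 12*x^2)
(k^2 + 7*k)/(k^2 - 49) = k/(k - 7)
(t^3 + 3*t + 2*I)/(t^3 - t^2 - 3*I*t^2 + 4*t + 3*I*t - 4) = (t^2 - I*t + 2)/(t^2 - t*(1 + 4*I) + 4*I)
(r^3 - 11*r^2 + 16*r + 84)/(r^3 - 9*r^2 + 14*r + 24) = (r^2 - 5*r - 14)/(r^2 - 3*r - 4)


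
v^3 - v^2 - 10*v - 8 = (v - 4)*(v + 1)*(v + 2)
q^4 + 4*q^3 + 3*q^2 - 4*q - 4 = (q - 1)*(q + 1)*(q + 2)^2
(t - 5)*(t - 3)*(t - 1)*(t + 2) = t^4 - 7*t^3 + 5*t^2 + 31*t - 30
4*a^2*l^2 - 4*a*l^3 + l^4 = l^2*(-2*a + l)^2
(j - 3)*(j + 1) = j^2 - 2*j - 3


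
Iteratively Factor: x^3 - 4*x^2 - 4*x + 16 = (x - 4)*(x^2 - 4) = (x - 4)*(x - 2)*(x + 2)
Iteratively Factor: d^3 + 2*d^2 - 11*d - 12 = (d + 4)*(d^2 - 2*d - 3) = (d - 3)*(d + 4)*(d + 1)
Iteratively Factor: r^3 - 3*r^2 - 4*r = (r + 1)*(r^2 - 4*r) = r*(r + 1)*(r - 4)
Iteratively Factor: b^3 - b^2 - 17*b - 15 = (b + 1)*(b^2 - 2*b - 15) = (b - 5)*(b + 1)*(b + 3)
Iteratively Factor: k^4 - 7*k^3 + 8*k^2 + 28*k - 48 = (k - 4)*(k^3 - 3*k^2 - 4*k + 12) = (k - 4)*(k - 3)*(k^2 - 4) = (k - 4)*(k - 3)*(k - 2)*(k + 2)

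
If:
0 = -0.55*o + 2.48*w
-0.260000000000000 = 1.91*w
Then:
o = -0.61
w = -0.14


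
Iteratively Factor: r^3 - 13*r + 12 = (r - 3)*(r^2 + 3*r - 4) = (r - 3)*(r - 1)*(r + 4)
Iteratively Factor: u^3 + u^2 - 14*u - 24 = (u + 3)*(u^2 - 2*u - 8) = (u - 4)*(u + 3)*(u + 2)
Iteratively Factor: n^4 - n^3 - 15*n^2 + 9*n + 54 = (n - 3)*(n^3 + 2*n^2 - 9*n - 18) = (n - 3)*(n + 2)*(n^2 - 9) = (n - 3)*(n + 2)*(n + 3)*(n - 3)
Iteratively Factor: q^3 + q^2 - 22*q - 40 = (q + 2)*(q^2 - q - 20) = (q - 5)*(q + 2)*(q + 4)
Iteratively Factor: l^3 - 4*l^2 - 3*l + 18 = (l - 3)*(l^2 - l - 6) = (l - 3)*(l + 2)*(l - 3)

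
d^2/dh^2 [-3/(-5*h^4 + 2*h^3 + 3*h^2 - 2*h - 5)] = 6*(3*(-10*h^2 + 2*h + 1)*(5*h^4 - 2*h^3 - 3*h^2 + 2*h + 5) + 4*(10*h^3 - 3*h^2 - 3*h + 1)^2)/(5*h^4 - 2*h^3 - 3*h^2 + 2*h + 5)^3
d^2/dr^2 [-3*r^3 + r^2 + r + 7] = 2 - 18*r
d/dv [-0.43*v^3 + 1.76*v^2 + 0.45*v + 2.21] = -1.29*v^2 + 3.52*v + 0.45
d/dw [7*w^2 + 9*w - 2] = 14*w + 9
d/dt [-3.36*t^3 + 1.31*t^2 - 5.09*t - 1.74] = -10.08*t^2 + 2.62*t - 5.09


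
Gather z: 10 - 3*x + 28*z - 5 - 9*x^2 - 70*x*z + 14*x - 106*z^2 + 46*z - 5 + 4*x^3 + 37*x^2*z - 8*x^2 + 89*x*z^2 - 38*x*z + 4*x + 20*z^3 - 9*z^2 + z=4*x^3 - 17*x^2 + 15*x + 20*z^3 + z^2*(89*x - 115) + z*(37*x^2 - 108*x + 75)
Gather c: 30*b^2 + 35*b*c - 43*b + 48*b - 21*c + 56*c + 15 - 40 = 30*b^2 + 5*b + c*(35*b + 35) - 25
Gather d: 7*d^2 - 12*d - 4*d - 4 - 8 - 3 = 7*d^2 - 16*d - 15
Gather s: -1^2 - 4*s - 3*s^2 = -3*s^2 - 4*s - 1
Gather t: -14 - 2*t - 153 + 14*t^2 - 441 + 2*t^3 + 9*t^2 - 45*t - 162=2*t^3 + 23*t^2 - 47*t - 770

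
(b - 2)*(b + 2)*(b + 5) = b^3 + 5*b^2 - 4*b - 20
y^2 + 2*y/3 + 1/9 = (y + 1/3)^2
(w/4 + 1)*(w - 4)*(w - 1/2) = w^3/4 - w^2/8 - 4*w + 2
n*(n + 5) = n^2 + 5*n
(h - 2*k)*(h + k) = h^2 - h*k - 2*k^2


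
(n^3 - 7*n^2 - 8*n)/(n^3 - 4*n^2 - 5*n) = (n - 8)/(n - 5)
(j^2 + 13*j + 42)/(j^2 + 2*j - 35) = (j + 6)/(j - 5)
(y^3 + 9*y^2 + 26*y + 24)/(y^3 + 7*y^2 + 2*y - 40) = (y^2 + 5*y + 6)/(y^2 + 3*y - 10)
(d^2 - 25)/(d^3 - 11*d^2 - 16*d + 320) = (d - 5)/(d^2 - 16*d + 64)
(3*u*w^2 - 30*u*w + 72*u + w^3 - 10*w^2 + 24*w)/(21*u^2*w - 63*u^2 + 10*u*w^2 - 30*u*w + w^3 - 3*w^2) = (w^2 - 10*w + 24)/(7*u*w - 21*u + w^2 - 3*w)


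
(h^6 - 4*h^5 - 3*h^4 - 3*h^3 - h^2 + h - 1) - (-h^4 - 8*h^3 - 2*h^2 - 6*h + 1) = h^6 - 4*h^5 - 2*h^4 + 5*h^3 + h^2 + 7*h - 2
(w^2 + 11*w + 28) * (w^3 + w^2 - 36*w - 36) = w^5 + 12*w^4 + 3*w^3 - 404*w^2 - 1404*w - 1008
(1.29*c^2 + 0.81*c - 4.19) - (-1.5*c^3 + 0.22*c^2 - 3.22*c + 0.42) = 1.5*c^3 + 1.07*c^2 + 4.03*c - 4.61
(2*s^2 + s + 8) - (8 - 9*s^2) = 11*s^2 + s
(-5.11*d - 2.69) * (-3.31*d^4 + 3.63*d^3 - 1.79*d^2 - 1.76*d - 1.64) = 16.9141*d^5 - 9.6454*d^4 - 0.617799999999999*d^3 + 13.8087*d^2 + 13.1148*d + 4.4116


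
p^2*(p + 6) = p^3 + 6*p^2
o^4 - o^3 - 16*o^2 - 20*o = o*(o - 5)*(o + 2)^2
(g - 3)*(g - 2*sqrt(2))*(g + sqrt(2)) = g^3 - 3*g^2 - sqrt(2)*g^2 - 4*g + 3*sqrt(2)*g + 12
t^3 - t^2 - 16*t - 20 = (t - 5)*(t + 2)^2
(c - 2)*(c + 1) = c^2 - c - 2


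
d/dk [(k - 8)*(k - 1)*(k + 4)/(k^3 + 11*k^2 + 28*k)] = 8*(2*k^2 - 2*k - 7)/(k^2*(k^2 + 14*k + 49))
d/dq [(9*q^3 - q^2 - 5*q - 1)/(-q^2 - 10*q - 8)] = (-9*q^4 - 180*q^3 - 211*q^2 + 14*q + 30)/(q^4 + 20*q^3 + 116*q^2 + 160*q + 64)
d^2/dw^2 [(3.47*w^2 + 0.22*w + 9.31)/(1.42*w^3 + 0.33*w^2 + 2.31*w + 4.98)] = (13.993816*w^6 + 2.66164799999999*w^5 + 157.596996*w^4 - 280.421406*w^3 + 136.430514*w^2 - 354.606786*w + 235.811178)/(2.863288*w^9 + 1.996236*w^8 + 14.437566*w^7 + 36.655749*w^6 + 37.488231*w^5 + 104.922081*w^4 + 140.753619*w^3 + 104.27373*w^2 + 171.866772*w + 123.505992)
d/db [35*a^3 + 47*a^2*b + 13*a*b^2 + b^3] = 47*a^2 + 26*a*b + 3*b^2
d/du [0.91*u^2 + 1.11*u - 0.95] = 1.82*u + 1.11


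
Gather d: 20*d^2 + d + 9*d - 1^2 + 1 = 20*d^2 + 10*d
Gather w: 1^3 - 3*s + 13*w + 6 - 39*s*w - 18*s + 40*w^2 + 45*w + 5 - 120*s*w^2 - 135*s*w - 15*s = -36*s + w^2*(40 - 120*s) + w*(58 - 174*s) + 12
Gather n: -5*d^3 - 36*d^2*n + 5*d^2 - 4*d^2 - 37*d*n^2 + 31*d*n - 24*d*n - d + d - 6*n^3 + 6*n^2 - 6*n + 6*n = -5*d^3 + d^2 - 6*n^3 + n^2*(6 - 37*d) + n*(-36*d^2 + 7*d)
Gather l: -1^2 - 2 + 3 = 0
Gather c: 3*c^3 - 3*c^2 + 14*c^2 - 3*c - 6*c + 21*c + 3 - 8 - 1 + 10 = 3*c^3 + 11*c^2 + 12*c + 4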